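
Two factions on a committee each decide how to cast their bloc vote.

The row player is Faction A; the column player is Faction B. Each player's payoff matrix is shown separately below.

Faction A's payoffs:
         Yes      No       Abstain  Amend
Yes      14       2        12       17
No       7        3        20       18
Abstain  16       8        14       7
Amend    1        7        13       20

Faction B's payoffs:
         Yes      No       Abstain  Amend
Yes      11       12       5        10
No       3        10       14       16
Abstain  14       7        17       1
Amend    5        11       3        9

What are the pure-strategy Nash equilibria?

(Yes, Yes): Faction A can switch to Abstain (14 → 16). Not NE.
(Yes, No): Faction A can switch to No (2 → 3). Not NE.
(Yes, Abstain): Faction A can switch to No (12 → 20). Not NE.
(Yes, Amend): Faction A can switch to No (17 → 18). Not NE.
(No, Yes): Faction A can switch to Yes (7 → 14). Not NE.
(No, No): Faction A can switch to Abstain (3 → 8). Not NE.
(The remaining 10 profiles each have a profitable deviation by the same check.)

none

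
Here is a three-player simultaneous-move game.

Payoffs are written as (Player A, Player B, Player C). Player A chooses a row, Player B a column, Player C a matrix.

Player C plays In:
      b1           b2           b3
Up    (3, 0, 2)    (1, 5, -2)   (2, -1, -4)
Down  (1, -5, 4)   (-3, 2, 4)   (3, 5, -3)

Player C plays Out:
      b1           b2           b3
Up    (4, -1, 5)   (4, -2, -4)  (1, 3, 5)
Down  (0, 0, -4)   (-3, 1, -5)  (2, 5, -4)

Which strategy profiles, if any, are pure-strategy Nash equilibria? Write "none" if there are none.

The pure Nash equilibria are (Up, b2, In) and (Down, b3, In).

Mark each player's best response to every combination of opponents' strategies; a profile where every player is best-responding is a pure Nash equilibrium.
Player A against (b1, In): payoffs 3, 1 → best response Up.
Player A against (b1, Out): payoffs 4, 0 → best response Up.
Player A against (b2, In): payoffs 1, -3 → best response Up.
Player A against (b2, Out): payoffs 4, -3 → best response Up.
Player A against (b3, In): payoffs 2, 3 → best response Down.
Player A against (b3, Out): payoffs 1, 2 → best response Down.
Player B against (Up, In): payoffs 0, 5, -1 → best response b2.
Player B against (Up, Out): payoffs -1, -2, 3 → best response b3.
Player B against (Down, In): payoffs -5, 2, 5 → best response b3.
Player B against (Down, Out): payoffs 0, 1, 5 → best response b3.
Player C against (Up, b1): payoffs 2, 5 → best response Out.
Player C against (Up, b2): payoffs -2, -4 → best response In.
Player C against (Up, b3): payoffs -4, 5 → best response Out.
Player C against (Down, b1): payoffs 4, -4 → best response In.
Player C against (Down, b2): payoffs 4, -5 → best response In.
Player C against (Down, b3): payoffs -3, -4 → best response In.
Mutual best responses: (Up, b2, In); (Down, b3, In).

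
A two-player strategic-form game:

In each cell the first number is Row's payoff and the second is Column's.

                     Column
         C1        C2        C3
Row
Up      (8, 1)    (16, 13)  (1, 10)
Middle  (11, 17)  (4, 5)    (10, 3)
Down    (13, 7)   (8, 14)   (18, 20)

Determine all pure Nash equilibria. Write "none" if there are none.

For each player, find the best response to each opponent profile; mutual best responses are the pure NE.
Row against C1: payoffs 8, 11, 13 → best response Down.
Row against C2: payoffs 16, 4, 8 → best response Up.
Row against C3: payoffs 1, 10, 18 → best response Down.
Column against Up: payoffs 1, 13, 10 → best response C2.
Column against Middle: payoffs 17, 5, 3 → best response C1.
Column against Down: payoffs 7, 14, 20 → best response C3.
Mutual best responses: (Up, C2); (Down, C3).

The pure Nash equilibria are (Up, C2); (Down, C3).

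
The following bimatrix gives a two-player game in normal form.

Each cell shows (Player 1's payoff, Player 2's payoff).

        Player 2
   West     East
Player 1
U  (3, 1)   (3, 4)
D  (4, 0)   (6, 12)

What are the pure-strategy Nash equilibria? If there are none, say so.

For each player, find the best response to each opponent profile; mutual best responses are the pure NE.
Player 1 against West: payoffs 3, 4 → best response D.
Player 1 against East: payoffs 3, 6 → best response D.
Player 2 against U: payoffs 1, 4 → best response East.
Player 2 against D: payoffs 0, 12 → best response East.
Mutual best responses: (D, East).

(D, East)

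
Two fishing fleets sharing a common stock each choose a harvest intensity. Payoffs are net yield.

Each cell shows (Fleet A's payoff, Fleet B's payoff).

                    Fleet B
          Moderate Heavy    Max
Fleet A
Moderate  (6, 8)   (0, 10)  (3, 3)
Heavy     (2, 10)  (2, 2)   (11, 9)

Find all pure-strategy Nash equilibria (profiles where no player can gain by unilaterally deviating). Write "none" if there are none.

This game has no pure Nash equilibrium.

(Moderate, Moderate): Fleet B can switch to Heavy (8 → 10). Not NE.
(Moderate, Heavy): Fleet A can switch to Heavy (0 → 2). Not NE.
(Moderate, Max): Fleet A can switch to Heavy (3 → 11). Not NE.
(Heavy, Moderate): Fleet A can switch to Moderate (2 → 6). Not NE.
(Heavy, Heavy): Fleet B can switch to Moderate (2 → 10). Not NE.
(Heavy, Max): Fleet B can switch to Moderate (9 → 10). Not NE.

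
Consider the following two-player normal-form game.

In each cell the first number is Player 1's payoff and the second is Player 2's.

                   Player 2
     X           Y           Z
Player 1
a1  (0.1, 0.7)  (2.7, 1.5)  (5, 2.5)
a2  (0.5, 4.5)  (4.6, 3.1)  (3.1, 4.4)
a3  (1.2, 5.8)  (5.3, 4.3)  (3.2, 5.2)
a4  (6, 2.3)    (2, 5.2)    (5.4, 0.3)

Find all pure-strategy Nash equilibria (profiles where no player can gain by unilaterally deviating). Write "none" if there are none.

For each strategy profile, look for a profitable unilateral deviation.
(a1, X): Player 1 can switch to a2 (0.1 → 0.5). Not NE.
(a1, Y): Player 1 can switch to a2 (2.7 → 4.6). Not NE.
(a1, Z): Player 1 can switch to a4 (5 → 5.4). Not NE.
(a2, X): Player 1 can switch to a3 (0.5 → 1.2). Not NE.
(a2, Y): Player 1 can switch to a3 (4.6 → 5.3). Not NE.
(a2, Z): Player 1 can switch to a1 (3.1 → 5). Not NE.
(a3, X): Player 1 can switch to a4 (1.2 → 6). Not NE.
(a3, Y): Player 2 can switch to X (4.3 → 5.8). Not NE.
(a3, Z): Player 1 can switch to a1 (3.2 → 5). Not NE.
(a4, X): Player 2 can switch to Y (2.3 → 5.2). Not NE.
(a4, Y): Player 1 can switch to a1 (2 → 2.7). Not NE.
(a4, Z): Player 2 can switch to X (0.3 → 2.3). Not NE.

This game has no pure Nash equilibrium.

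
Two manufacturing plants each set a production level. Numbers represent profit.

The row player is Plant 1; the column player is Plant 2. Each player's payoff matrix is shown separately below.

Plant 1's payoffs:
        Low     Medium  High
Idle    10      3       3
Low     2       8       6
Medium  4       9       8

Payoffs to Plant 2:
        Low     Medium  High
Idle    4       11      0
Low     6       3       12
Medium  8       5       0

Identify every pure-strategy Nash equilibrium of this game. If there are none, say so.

There is no pure-strategy Nash equilibrium.

Plant 1 against Low: payoffs 10, 2, 4 → best response Idle.
Plant 1 against Medium: payoffs 3, 8, 9 → best response Medium.
Plant 1 against High: payoffs 3, 6, 8 → best response Medium.
Plant 2 against Idle: payoffs 4, 11, 0 → best response Medium.
Plant 2 against Low: payoffs 6, 3, 12 → best response High.
Plant 2 against Medium: payoffs 8, 5, 0 → best response Low.
No profile is a mutual best response for all players.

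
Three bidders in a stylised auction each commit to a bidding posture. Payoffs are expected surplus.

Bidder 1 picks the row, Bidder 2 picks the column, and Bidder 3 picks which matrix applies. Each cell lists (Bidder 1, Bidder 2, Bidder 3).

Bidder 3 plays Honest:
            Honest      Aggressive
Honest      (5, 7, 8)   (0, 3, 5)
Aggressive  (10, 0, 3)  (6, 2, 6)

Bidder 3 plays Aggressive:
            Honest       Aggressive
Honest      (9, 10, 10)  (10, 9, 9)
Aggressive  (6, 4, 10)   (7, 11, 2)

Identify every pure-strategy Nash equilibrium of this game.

Bidder 1 against (Honest, Honest): payoffs 5, 10 → best response Aggressive.
Bidder 1 against (Honest, Aggressive): payoffs 9, 6 → best response Honest.
Bidder 1 against (Aggressive, Honest): payoffs 0, 6 → best response Aggressive.
Bidder 1 against (Aggressive, Aggressive): payoffs 10, 7 → best response Honest.
Bidder 2 against (Honest, Honest): payoffs 7, 3 → best response Honest.
Bidder 2 against (Honest, Aggressive): payoffs 10, 9 → best response Honest.
Bidder 2 against (Aggressive, Honest): payoffs 0, 2 → best response Aggressive.
Bidder 2 against (Aggressive, Aggressive): payoffs 4, 11 → best response Aggressive.
Bidder 3 against (Honest, Honest): payoffs 8, 10 → best response Aggressive.
Bidder 3 against (Honest, Aggressive): payoffs 5, 9 → best response Aggressive.
Bidder 3 against (Aggressive, Honest): payoffs 3, 10 → best response Aggressive.
Bidder 3 against (Aggressive, Aggressive): payoffs 6, 2 → best response Honest.
Mutual best responses: (Honest, Honest, Aggressive); (Aggressive, Aggressive, Honest).

Pure-strategy Nash equilibria: (Honest, Honest, Aggressive), (Aggressive, Aggressive, Honest)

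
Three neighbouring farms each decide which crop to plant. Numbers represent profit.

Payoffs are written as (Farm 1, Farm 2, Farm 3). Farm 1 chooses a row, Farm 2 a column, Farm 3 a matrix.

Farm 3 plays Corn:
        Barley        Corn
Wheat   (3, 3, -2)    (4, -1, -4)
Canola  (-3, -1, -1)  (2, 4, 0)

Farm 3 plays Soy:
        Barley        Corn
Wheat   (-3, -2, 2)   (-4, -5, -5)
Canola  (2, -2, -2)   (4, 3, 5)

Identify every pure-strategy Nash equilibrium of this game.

Farm 1 against (Barley, Corn): payoffs 3, -3 → best response Wheat.
Farm 1 against (Barley, Soy): payoffs -3, 2 → best response Canola.
Farm 1 against (Corn, Corn): payoffs 4, 2 → best response Wheat.
Farm 1 against (Corn, Soy): payoffs -4, 4 → best response Canola.
Farm 2 against (Wheat, Corn): payoffs 3, -1 → best response Barley.
Farm 2 against (Wheat, Soy): payoffs -2, -5 → best response Barley.
Farm 2 against (Canola, Corn): payoffs -1, 4 → best response Corn.
Farm 2 against (Canola, Soy): payoffs -2, 3 → best response Corn.
Farm 3 against (Wheat, Barley): payoffs -2, 2 → best response Soy.
Farm 3 against (Wheat, Corn): payoffs -4, -5 → best response Corn.
Farm 3 against (Canola, Barley): payoffs -1, -2 → best response Corn.
Farm 3 against (Canola, Corn): payoffs 0, 5 → best response Soy.
Mutual best responses: (Canola, Corn, Soy).

(Canola, Corn, Soy)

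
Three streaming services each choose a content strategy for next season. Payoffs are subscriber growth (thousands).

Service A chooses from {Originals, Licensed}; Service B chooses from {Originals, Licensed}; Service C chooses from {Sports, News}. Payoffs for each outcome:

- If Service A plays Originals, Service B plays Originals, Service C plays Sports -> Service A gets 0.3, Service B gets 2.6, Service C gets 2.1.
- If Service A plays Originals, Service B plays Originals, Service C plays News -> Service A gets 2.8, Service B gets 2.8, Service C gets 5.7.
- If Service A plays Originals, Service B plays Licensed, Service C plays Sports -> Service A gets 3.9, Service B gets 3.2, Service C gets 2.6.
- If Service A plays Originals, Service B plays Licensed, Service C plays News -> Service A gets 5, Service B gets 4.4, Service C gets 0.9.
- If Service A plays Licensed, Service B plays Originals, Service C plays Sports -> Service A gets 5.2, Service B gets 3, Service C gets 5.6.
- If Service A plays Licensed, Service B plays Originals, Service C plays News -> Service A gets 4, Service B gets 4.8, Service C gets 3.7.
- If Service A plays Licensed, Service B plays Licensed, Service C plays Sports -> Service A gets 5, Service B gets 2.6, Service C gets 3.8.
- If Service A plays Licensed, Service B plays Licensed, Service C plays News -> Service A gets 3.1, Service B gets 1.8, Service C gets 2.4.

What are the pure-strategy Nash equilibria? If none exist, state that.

For each strategy profile, look for a profitable unilateral deviation.
(Originals, Originals, Sports): Service A can switch to Licensed (0.3 → 5.2). Not NE.
(Originals, Originals, News): Service A can switch to Licensed (2.8 → 4). Not NE.
(Originals, Licensed, Sports): Service A can switch to Licensed (3.9 → 5). Not NE.
(Originals, Licensed, News): Service C can switch to Sports (0.9 → 2.6). Not NE.
(Licensed, Originals, Sports): Service A gets 5.2, best alternative 0.3; Service B gets 3, best alternative 2.6; Service C gets 5.6, best alternative 3.7. No profitable deviation — NE.
(Licensed, Originals, News): Service C can switch to Sports (3.7 → 5.6). Not NE.
(Licensed, Licensed, Sports): Service B can switch to Originals (2.6 → 3). Not NE.
(The remaining 1 profile has a profitable deviation by the same check.)

(Licensed, Originals, Sports)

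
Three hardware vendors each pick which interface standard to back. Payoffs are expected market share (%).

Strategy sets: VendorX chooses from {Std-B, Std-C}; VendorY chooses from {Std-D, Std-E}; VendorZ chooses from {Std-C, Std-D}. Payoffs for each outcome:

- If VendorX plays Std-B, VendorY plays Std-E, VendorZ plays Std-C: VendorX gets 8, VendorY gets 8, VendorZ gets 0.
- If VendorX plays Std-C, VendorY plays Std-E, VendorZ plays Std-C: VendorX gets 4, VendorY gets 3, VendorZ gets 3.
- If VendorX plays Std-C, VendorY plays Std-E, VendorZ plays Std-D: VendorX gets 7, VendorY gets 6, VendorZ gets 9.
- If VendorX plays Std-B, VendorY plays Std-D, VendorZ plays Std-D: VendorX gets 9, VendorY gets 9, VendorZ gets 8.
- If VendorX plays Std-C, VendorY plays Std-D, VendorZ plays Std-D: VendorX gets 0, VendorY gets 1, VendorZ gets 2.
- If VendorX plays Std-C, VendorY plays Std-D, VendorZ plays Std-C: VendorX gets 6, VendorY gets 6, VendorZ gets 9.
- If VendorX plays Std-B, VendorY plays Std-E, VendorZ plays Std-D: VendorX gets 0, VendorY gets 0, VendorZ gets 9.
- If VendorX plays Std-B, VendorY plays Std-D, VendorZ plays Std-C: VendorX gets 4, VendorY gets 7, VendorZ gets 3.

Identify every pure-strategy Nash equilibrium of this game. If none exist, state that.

Pure-strategy Nash equilibria: (Std-B, Std-D, Std-D); (Std-C, Std-D, Std-C); (Std-C, Std-E, Std-D)

(Std-B, Std-D, Std-C): VendorX can switch to Std-C (4 → 6). Not NE.
(Std-B, Std-D, Std-D): VendorX gets 9, best alternative 0; VendorY gets 9, best alternative 0; VendorZ gets 8, best alternative 3. No profitable deviation — NE.
(Std-B, Std-E, Std-C): VendorZ can switch to Std-D (0 → 9). Not NE.
(Std-B, Std-E, Std-D): VendorX can switch to Std-C (0 → 7). Not NE.
(Std-C, Std-D, Std-C): VendorX gets 6, best alternative 4; VendorY gets 6, best alternative 3; VendorZ gets 9, best alternative 2. No profitable deviation — NE.
(Std-C, Std-D, Std-D): VendorX can switch to Std-B (0 → 9). Not NE.
(Std-C, Std-E, Std-C): VendorX can switch to Std-B (4 → 8). Not NE.
(Std-C, Std-E, Std-D): VendorX gets 7, best alternative 0; VendorY gets 6, best alternative 1; VendorZ gets 9, best alternative 3. No profitable deviation — NE.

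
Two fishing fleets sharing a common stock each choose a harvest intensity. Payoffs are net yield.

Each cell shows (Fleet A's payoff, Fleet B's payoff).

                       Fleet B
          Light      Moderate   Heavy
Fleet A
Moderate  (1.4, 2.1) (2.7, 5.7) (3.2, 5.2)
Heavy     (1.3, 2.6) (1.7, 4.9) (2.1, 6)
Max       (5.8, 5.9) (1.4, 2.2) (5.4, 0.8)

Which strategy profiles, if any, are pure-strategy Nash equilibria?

(Moderate, Light): Fleet A can switch to Max (1.4 → 5.8). Not NE.
(Moderate, Moderate): Fleet A gets 2.7, best alternative 1.7; Fleet B gets 5.7, best alternative 5.2. No profitable deviation — NE.
(Moderate, Heavy): Fleet A can switch to Max (3.2 → 5.4). Not NE.
(Heavy, Light): Fleet A can switch to Moderate (1.3 → 1.4). Not NE.
(Heavy, Moderate): Fleet A can switch to Moderate (1.7 → 2.7). Not NE.
(Heavy, Heavy): Fleet A can switch to Moderate (2.1 → 3.2). Not NE.
(Max, Light): Fleet A gets 5.8, best alternative 1.4; Fleet B gets 5.9, best alternative 2.2. No profitable deviation — NE.
(Max, Moderate): Fleet A can switch to Moderate (1.4 → 2.7). Not NE.
(Max, Heavy): Fleet B can switch to Light (0.8 → 5.9). Not NE.

Pure-strategy Nash equilibria: (Moderate, Moderate) and (Max, Light)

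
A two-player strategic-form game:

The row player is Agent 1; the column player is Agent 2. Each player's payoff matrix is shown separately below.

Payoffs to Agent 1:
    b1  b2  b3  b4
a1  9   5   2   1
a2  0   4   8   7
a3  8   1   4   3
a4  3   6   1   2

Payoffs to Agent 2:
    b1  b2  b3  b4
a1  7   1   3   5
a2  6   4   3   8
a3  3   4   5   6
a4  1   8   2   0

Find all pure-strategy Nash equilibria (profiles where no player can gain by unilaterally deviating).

The pure Nash equilibria are (a1, b1), (a2, b4), (a4, b2).

Agent 1 against b1: payoffs 9, 0, 8, 3 → best response a1.
Agent 1 against b2: payoffs 5, 4, 1, 6 → best response a4.
Agent 1 against b3: payoffs 2, 8, 4, 1 → best response a2.
Agent 1 against b4: payoffs 1, 7, 3, 2 → best response a2.
Agent 2 against a1: payoffs 7, 1, 3, 5 → best response b1.
Agent 2 against a2: payoffs 6, 4, 3, 8 → best response b4.
Agent 2 against a3: payoffs 3, 4, 5, 6 → best response b4.
Agent 2 against a4: payoffs 1, 8, 2, 0 → best response b2.
Mutual best responses: (a1, b1); (a2, b4); (a4, b2).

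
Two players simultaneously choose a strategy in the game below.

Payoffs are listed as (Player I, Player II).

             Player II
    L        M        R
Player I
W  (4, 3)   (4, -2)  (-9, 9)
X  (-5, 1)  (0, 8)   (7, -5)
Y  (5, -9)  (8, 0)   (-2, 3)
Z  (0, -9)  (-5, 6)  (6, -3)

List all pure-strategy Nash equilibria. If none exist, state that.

none

Check each profile: it is a Nash equilibrium iff no player can strictly gain by switching unilaterally.
(W, L): Player I can switch to Y (4 → 5). Not NE.
(W, M): Player I can switch to Y (4 → 8). Not NE.
(W, R): Player I can switch to X (-9 → 7). Not NE.
(X, L): Player I can switch to W (-5 → 4). Not NE.
(X, M): Player I can switch to W (0 → 4). Not NE.
(X, R): Player II can switch to L (-5 → 1). Not NE.
(Y, L): Player II can switch to M (-9 → 0). Not NE.
(Y, M): Player II can switch to R (0 → 3). Not NE.
(Y, R): Player I can switch to X (-2 → 7). Not NE.
(Z, L): Player I can switch to W (0 → 4). Not NE.
(Z, M): Player I can switch to W (-5 → 4). Not NE.
(Z, R): Player I can switch to X (6 → 7). Not NE.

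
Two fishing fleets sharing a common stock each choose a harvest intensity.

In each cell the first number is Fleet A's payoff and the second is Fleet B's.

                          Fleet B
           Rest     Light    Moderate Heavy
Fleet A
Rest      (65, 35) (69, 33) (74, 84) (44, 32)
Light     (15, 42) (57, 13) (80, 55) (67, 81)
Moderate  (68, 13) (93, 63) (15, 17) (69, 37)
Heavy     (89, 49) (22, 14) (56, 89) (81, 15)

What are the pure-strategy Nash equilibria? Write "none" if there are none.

Pure NE: (Moderate, Light)

For each player, find the best response to each opponent profile; mutual best responses are the pure NE.
Fleet A against Rest: payoffs 65, 15, 68, 89 → best response Heavy.
Fleet A against Light: payoffs 69, 57, 93, 22 → best response Moderate.
Fleet A against Moderate: payoffs 74, 80, 15, 56 → best response Light.
Fleet A against Heavy: payoffs 44, 67, 69, 81 → best response Heavy.
Fleet B against Rest: payoffs 35, 33, 84, 32 → best response Moderate.
Fleet B against Light: payoffs 42, 13, 55, 81 → best response Heavy.
Fleet B against Moderate: payoffs 13, 63, 17, 37 → best response Light.
Fleet B against Heavy: payoffs 49, 14, 89, 15 → best response Moderate.
Mutual best responses: (Moderate, Light).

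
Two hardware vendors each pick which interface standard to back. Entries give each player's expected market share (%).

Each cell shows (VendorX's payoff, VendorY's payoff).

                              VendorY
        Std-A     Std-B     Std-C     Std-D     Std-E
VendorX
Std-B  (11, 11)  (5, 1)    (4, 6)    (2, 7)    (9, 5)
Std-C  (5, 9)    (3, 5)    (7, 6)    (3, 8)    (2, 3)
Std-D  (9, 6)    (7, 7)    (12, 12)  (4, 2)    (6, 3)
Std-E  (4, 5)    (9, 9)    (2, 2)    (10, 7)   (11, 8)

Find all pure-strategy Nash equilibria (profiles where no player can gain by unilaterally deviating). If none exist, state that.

Pure-strategy Nash equilibria: (Std-B, Std-A); (Std-D, Std-C); (Std-E, Std-B)

Mark each player's best response to every combination of opponents' strategies; a profile where every player is best-responding is a pure Nash equilibrium.
VendorX against Std-A: payoffs 11, 5, 9, 4 → best response Std-B.
VendorX against Std-B: payoffs 5, 3, 7, 9 → best response Std-E.
VendorX against Std-C: payoffs 4, 7, 12, 2 → best response Std-D.
VendorX against Std-D: payoffs 2, 3, 4, 10 → best response Std-E.
VendorX against Std-E: payoffs 9, 2, 6, 11 → best response Std-E.
VendorY against Std-B: payoffs 11, 1, 6, 7, 5 → best response Std-A.
VendorY against Std-C: payoffs 9, 5, 6, 8, 3 → best response Std-A.
VendorY against Std-D: payoffs 6, 7, 12, 2, 3 → best response Std-C.
VendorY against Std-E: payoffs 5, 9, 2, 7, 8 → best response Std-B.
Mutual best responses: (Std-B, Std-A); (Std-D, Std-C); (Std-E, Std-B).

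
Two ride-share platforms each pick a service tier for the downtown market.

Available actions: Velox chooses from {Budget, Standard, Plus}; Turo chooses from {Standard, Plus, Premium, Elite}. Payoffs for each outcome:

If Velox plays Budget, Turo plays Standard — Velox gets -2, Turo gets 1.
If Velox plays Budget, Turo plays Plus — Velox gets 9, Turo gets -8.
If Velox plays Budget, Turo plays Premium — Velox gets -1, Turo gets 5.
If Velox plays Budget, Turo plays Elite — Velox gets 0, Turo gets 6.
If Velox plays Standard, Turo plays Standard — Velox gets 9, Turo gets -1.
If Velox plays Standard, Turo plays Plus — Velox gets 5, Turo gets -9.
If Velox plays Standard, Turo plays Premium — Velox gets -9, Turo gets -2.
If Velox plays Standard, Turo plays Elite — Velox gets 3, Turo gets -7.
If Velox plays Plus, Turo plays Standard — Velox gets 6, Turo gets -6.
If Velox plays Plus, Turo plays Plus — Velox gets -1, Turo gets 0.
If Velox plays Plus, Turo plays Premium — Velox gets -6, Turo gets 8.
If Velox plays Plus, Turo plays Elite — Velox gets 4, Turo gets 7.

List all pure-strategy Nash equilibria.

Velox against Standard: payoffs -2, 9, 6 → best response Standard.
Velox against Plus: payoffs 9, 5, -1 → best response Budget.
Velox against Premium: payoffs -1, -9, -6 → best response Budget.
Velox against Elite: payoffs 0, 3, 4 → best response Plus.
Turo against Budget: payoffs 1, -8, 5, 6 → best response Elite.
Turo against Standard: payoffs -1, -9, -2, -7 → best response Standard.
Turo against Plus: payoffs -6, 0, 8, 7 → best response Premium.
Mutual best responses: (Standard, Standard).

Pure NE: (Standard, Standard)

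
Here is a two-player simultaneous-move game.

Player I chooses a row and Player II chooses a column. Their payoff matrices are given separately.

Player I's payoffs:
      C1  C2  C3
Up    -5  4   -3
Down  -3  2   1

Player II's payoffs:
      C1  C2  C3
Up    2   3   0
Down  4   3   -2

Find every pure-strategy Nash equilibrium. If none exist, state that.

Player I against C1: payoffs -5, -3 → best response Down.
Player I against C2: payoffs 4, 2 → best response Up.
Player I against C3: payoffs -3, 1 → best response Down.
Player II against Up: payoffs 2, 3, 0 → best response C2.
Player II against Down: payoffs 4, 3, -2 → best response C1.
Mutual best responses: (Up, C2); (Down, C1).

The pure Nash equilibria are (Up, C2); (Down, C1).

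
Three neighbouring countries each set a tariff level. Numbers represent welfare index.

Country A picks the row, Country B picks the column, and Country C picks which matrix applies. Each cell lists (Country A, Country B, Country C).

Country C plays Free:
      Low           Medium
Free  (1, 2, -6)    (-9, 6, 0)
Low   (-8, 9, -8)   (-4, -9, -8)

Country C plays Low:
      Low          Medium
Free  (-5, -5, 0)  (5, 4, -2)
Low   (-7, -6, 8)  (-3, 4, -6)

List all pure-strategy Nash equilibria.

There is no pure-strategy Nash equilibrium.

For each player, find the best response to each opponent profile; mutual best responses are the pure NE.
Country A against (Low, Free): payoffs 1, -8 → best response Free.
Country A against (Low, Low): payoffs -5, -7 → best response Free.
Country A against (Medium, Free): payoffs -9, -4 → best response Low.
Country A against (Medium, Low): payoffs 5, -3 → best response Free.
Country B against (Free, Free): payoffs 2, 6 → best response Medium.
Country B against (Free, Low): payoffs -5, 4 → best response Medium.
Country B against (Low, Free): payoffs 9, -9 → best response Low.
Country B against (Low, Low): payoffs -6, 4 → best response Medium.
Country C against (Free, Low): payoffs -6, 0 → best response Low.
Country C against (Free, Medium): payoffs 0, -2 → best response Free.
Country C against (Low, Low): payoffs -8, 8 → best response Low.
Country C against (Low, Medium): payoffs -8, -6 → best response Low.
No profile is a mutual best response for all players.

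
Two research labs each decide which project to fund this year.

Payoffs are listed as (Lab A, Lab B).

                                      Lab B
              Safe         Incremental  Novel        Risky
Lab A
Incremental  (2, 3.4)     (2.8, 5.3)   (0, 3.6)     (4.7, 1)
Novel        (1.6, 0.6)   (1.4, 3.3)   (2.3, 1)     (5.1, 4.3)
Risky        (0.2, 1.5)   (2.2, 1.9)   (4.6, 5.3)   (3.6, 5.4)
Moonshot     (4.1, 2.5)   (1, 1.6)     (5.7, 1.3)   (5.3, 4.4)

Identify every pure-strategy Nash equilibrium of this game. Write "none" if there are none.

The pure Nash equilibria are (Incremental, Incremental), (Moonshot, Risky).

(Incremental, Safe): Lab A can switch to Moonshot (2 → 4.1). Not NE.
(Incremental, Incremental): Lab A gets 2.8, best alternative 2.2; Lab B gets 5.3, best alternative 3.6. No profitable deviation — NE.
(Incremental, Novel): Lab A can switch to Novel (0 → 2.3). Not NE.
(Incremental, Risky): Lab A can switch to Novel (4.7 → 5.1). Not NE.
(Novel, Safe): Lab A can switch to Incremental (1.6 → 2). Not NE.
(Novel, Incremental): Lab A can switch to Incremental (1.4 → 2.8). Not NE.
(Novel, Novel): Lab A can switch to Risky (2.3 → 4.6). Not NE.
(Novel, Risky): Lab A can switch to Moonshot (5.1 → 5.3). Not NE.
(Risky, Safe): Lab A can switch to Incremental (0.2 → 2). Not NE.
(Moonshot, Risky): Lab A gets 5.3, best alternative 5.1; Lab B gets 4.4, best alternative 2.5. No profitable deviation — NE.
(The remaining 6 profiles each have a profitable deviation by the same check.)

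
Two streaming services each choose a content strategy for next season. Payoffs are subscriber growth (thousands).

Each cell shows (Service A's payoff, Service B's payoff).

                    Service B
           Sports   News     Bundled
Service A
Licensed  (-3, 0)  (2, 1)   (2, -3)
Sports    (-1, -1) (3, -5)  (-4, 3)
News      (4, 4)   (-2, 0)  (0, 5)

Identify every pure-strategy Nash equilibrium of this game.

(Licensed, Sports): Service A can switch to Sports (-3 → -1). Not NE.
(Licensed, News): Service A can switch to Sports (2 → 3). Not NE.
(Licensed, Bundled): Service B can switch to Sports (-3 → 0). Not NE.
(Sports, Sports): Service A can switch to News (-1 → 4). Not NE.
(Sports, News): Service B can switch to Sports (-5 → -1). Not NE.
(Sports, Bundled): Service A can switch to Licensed (-4 → 2). Not NE.
(News, Sports): Service B can switch to Bundled (4 → 5). Not NE.
(News, News): Service A can switch to Licensed (-2 → 2). Not NE.
(News, Bundled): Service A can switch to Licensed (0 → 2). Not NE.

There is no pure-strategy Nash equilibrium.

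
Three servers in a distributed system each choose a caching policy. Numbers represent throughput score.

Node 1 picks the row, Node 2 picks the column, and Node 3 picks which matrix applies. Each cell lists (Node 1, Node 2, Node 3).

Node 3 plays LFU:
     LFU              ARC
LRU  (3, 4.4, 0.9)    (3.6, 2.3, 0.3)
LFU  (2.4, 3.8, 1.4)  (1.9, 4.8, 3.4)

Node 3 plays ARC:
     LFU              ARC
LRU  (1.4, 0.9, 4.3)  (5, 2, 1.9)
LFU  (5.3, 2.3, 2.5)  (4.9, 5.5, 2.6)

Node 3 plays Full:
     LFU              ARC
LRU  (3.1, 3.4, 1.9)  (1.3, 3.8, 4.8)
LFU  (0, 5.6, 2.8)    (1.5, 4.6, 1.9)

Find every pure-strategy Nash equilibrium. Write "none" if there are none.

There is no pure-strategy Nash equilibrium.

Node 1 against (LFU, LFU): payoffs 3, 2.4 → best response LRU.
Node 1 against (LFU, ARC): payoffs 1.4, 5.3 → best response LFU.
Node 1 against (LFU, Full): payoffs 3.1, 0 → best response LRU.
Node 1 against (ARC, LFU): payoffs 3.6, 1.9 → best response LRU.
Node 1 against (ARC, ARC): payoffs 5, 4.9 → best response LRU.
Node 1 against (ARC, Full): payoffs 1.3, 1.5 → best response LFU.
Node 2 against (LRU, LFU): payoffs 4.4, 2.3 → best response LFU.
Node 2 against (LRU, ARC): payoffs 0.9, 2 → best response ARC.
Node 2 against (LRU, Full): payoffs 3.4, 3.8 → best response ARC.
Node 2 against (LFU, LFU): payoffs 3.8, 4.8 → best response ARC.
Node 2 against (LFU, ARC): payoffs 2.3, 5.5 → best response ARC.
Node 2 against (LFU, Full): payoffs 5.6, 4.6 → best response LFU.
Node 3 against (LRU, LFU): payoffs 0.9, 4.3, 1.9 → best response ARC.
Node 3 against (LRU, ARC): payoffs 0.3, 1.9, 4.8 → best response Full.
Node 3 against (LFU, LFU): payoffs 1.4, 2.5, 2.8 → best response Full.
Node 3 against (LFU, ARC): payoffs 3.4, 2.6, 1.9 → best response LFU.
No profile is a mutual best response for all players.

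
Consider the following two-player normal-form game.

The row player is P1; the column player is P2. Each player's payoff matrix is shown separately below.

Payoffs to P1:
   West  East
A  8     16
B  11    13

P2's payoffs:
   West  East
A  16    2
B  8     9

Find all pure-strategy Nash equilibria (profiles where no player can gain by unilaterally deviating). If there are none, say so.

Mark each player's best response to every combination of opponents' strategies; a profile where every player is best-responding is a pure Nash equilibrium.
P1 against West: payoffs 8, 11 → best response B.
P1 against East: payoffs 16, 13 → best response A.
P2 against A: payoffs 16, 2 → best response West.
P2 against B: payoffs 8, 9 → best response East.
No profile is a mutual best response for all players.

none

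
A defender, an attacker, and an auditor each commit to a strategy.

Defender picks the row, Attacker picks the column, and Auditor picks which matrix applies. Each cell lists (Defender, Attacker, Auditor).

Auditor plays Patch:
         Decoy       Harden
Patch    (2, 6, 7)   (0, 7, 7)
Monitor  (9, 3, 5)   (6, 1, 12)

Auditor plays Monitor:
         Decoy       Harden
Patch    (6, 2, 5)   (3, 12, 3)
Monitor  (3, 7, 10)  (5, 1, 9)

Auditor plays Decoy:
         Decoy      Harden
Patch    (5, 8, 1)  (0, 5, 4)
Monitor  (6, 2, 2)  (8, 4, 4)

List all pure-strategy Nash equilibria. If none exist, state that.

(Patch, Decoy, Patch): Defender can switch to Monitor (2 → 9). Not NE.
(Patch, Decoy, Monitor): Attacker can switch to Harden (2 → 12). Not NE.
(Patch, Decoy, Decoy): Defender can switch to Monitor (5 → 6). Not NE.
(Patch, Harden, Patch): Defender can switch to Monitor (0 → 6). Not NE.
(Patch, Harden, Monitor): Defender can switch to Monitor (3 → 5). Not NE.
(Patch, Harden, Decoy): Defender can switch to Monitor (0 → 8). Not NE.
(The remaining 6 profiles each have a profitable deviation by the same check.)

There is no pure-strategy Nash equilibrium.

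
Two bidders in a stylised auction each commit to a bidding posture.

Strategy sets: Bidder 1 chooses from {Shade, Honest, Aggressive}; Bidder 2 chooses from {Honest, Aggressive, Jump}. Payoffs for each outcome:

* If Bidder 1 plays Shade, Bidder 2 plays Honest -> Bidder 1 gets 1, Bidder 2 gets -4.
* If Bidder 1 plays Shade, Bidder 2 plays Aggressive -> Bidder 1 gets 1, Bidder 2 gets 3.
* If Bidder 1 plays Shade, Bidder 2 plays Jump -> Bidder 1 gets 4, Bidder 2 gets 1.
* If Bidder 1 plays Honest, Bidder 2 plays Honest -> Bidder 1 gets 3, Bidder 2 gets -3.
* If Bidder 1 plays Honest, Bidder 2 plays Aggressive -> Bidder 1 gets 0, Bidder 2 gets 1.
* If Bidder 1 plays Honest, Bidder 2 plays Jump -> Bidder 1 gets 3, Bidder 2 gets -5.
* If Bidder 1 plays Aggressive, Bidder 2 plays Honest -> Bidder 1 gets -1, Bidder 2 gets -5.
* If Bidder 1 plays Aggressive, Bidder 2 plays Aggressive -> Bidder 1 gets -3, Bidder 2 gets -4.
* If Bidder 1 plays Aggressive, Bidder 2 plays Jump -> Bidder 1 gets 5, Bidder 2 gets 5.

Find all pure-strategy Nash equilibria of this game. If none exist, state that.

The pure Nash equilibria are (Shade, Aggressive) and (Aggressive, Jump).

Bidder 1 against Honest: payoffs 1, 3, -1 → best response Honest.
Bidder 1 against Aggressive: payoffs 1, 0, -3 → best response Shade.
Bidder 1 against Jump: payoffs 4, 3, 5 → best response Aggressive.
Bidder 2 against Shade: payoffs -4, 3, 1 → best response Aggressive.
Bidder 2 against Honest: payoffs -3, 1, -5 → best response Aggressive.
Bidder 2 against Aggressive: payoffs -5, -4, 5 → best response Jump.
Mutual best responses: (Shade, Aggressive); (Aggressive, Jump).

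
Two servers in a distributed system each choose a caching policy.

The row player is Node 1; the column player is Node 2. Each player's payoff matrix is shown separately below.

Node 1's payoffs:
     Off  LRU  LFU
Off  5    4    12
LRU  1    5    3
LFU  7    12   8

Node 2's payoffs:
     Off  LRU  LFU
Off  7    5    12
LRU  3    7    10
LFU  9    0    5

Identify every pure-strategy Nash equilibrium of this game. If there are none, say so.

The pure Nash equilibria are (Off, LFU) and (LFU, Off).

For each player, find the best response to each opponent profile; mutual best responses are the pure NE.
Node 1 against Off: payoffs 5, 1, 7 → best response LFU.
Node 1 against LRU: payoffs 4, 5, 12 → best response LFU.
Node 1 against LFU: payoffs 12, 3, 8 → best response Off.
Node 2 against Off: payoffs 7, 5, 12 → best response LFU.
Node 2 against LRU: payoffs 3, 7, 10 → best response LFU.
Node 2 against LFU: payoffs 9, 0, 5 → best response Off.
Mutual best responses: (Off, LFU); (LFU, Off).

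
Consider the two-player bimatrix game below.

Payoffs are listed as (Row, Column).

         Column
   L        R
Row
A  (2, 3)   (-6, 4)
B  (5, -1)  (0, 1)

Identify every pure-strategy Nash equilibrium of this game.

Pure NE: (B, R)

Row against L: payoffs 2, 5 → best response B.
Row against R: payoffs -6, 0 → best response B.
Column against A: payoffs 3, 4 → best response R.
Column against B: payoffs -1, 1 → best response R.
Mutual best responses: (B, R).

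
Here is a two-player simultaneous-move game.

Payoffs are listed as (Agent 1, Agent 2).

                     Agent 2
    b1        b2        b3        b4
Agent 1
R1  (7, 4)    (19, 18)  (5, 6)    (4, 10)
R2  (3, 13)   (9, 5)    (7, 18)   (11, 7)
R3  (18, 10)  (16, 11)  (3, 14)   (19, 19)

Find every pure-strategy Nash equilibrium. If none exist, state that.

(R1, b1): Agent 1 can switch to R3 (7 → 18). Not NE.
(R1, b2): Agent 1 gets 19, best alternative 16; Agent 2 gets 18, best alternative 10. No profitable deviation — NE.
(R1, b3): Agent 1 can switch to R2 (5 → 7). Not NE.
(R1, b4): Agent 1 can switch to R2 (4 → 11). Not NE.
(R2, b1): Agent 1 can switch to R1 (3 → 7). Not NE.
(R2, b2): Agent 1 can switch to R1 (9 → 19). Not NE.
(R2, b3): Agent 1 gets 7, best alternative 5; Agent 2 gets 18, best alternative 13. No profitable deviation — NE.
(R2, b4): Agent 1 can switch to R3 (11 → 19). Not NE.
(R3, b4): Agent 1 gets 19, best alternative 11; Agent 2 gets 19, best alternative 14. No profitable deviation — NE.
(The remaining 3 profiles each have a profitable deviation by the same check.)

Pure-strategy Nash equilibria: (R1, b2); (R2, b3); (R3, b4)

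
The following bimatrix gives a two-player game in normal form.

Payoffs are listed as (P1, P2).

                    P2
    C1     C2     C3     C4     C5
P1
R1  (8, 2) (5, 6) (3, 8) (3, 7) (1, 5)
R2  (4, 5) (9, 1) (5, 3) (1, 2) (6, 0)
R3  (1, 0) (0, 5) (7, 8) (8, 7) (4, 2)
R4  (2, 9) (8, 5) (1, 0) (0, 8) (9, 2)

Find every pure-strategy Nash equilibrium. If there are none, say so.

The unique pure-strategy Nash equilibrium is (R3, C3).

(R1, C1): P2 can switch to C2 (2 → 6). Not NE.
(R1, C2): P1 can switch to R2 (5 → 9). Not NE.
(R1, C3): P1 can switch to R2 (3 → 5). Not NE.
(R1, C4): P1 can switch to R3 (3 → 8). Not NE.
(R1, C5): P1 can switch to R2 (1 → 6). Not NE.
(R2, C1): P1 can switch to R1 (4 → 8). Not NE.
(R3, C3): P1 gets 7, best alternative 5; P2 gets 8, best alternative 7. No profitable deviation — NE.
(The remaining 13 profiles each have a profitable deviation by the same check.)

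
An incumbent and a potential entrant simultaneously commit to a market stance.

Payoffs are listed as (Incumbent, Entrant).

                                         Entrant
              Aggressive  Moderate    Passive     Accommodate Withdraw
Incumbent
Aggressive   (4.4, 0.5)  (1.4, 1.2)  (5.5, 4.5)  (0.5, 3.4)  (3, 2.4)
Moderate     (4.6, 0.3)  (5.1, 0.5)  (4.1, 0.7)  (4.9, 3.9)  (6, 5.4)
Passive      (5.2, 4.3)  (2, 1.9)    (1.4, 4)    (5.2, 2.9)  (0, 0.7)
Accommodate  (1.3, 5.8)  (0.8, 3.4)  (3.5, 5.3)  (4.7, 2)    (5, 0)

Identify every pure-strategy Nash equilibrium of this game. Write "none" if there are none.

The pure Nash equilibria are (Aggressive, Passive), (Moderate, Withdraw), (Passive, Aggressive).

Incumbent against Aggressive: payoffs 4.4, 4.6, 5.2, 1.3 → best response Passive.
Incumbent against Moderate: payoffs 1.4, 5.1, 2, 0.8 → best response Moderate.
Incumbent against Passive: payoffs 5.5, 4.1, 1.4, 3.5 → best response Aggressive.
Incumbent against Accommodate: payoffs 0.5, 4.9, 5.2, 4.7 → best response Passive.
Incumbent against Withdraw: payoffs 3, 6, 0, 5 → best response Moderate.
Entrant against Aggressive: payoffs 0.5, 1.2, 4.5, 3.4, 2.4 → best response Passive.
Entrant against Moderate: payoffs 0.3, 0.5, 0.7, 3.9, 5.4 → best response Withdraw.
Entrant against Passive: payoffs 4.3, 1.9, 4, 2.9, 0.7 → best response Aggressive.
Entrant against Accommodate: payoffs 5.8, 3.4, 5.3, 2, 0 → best response Aggressive.
Mutual best responses: (Aggressive, Passive); (Moderate, Withdraw); (Passive, Aggressive).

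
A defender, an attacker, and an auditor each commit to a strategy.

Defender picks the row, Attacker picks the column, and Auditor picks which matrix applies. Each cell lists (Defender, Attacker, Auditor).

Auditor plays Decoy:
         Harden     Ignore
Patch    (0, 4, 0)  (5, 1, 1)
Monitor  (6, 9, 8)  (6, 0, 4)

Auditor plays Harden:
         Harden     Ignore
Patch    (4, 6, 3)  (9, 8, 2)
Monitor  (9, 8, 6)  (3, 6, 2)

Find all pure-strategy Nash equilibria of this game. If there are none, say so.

(Patch, Ignore, Harden); (Monitor, Harden, Decoy)

Mark each player's best response to every combination of opponents' strategies; a profile where every player is best-responding is a pure Nash equilibrium.
Defender against (Harden, Decoy): payoffs 0, 6 → best response Monitor.
Defender against (Harden, Harden): payoffs 4, 9 → best response Monitor.
Defender against (Ignore, Decoy): payoffs 5, 6 → best response Monitor.
Defender against (Ignore, Harden): payoffs 9, 3 → best response Patch.
Attacker against (Patch, Decoy): payoffs 4, 1 → best response Harden.
Attacker against (Patch, Harden): payoffs 6, 8 → best response Ignore.
Attacker against (Monitor, Decoy): payoffs 9, 0 → best response Harden.
Attacker against (Monitor, Harden): payoffs 8, 6 → best response Harden.
Auditor against (Patch, Harden): payoffs 0, 3 → best response Harden.
Auditor against (Patch, Ignore): payoffs 1, 2 → best response Harden.
Auditor against (Monitor, Harden): payoffs 8, 6 → best response Decoy.
Auditor against (Monitor, Ignore): payoffs 4, 2 → best response Decoy.
Mutual best responses: (Patch, Ignore, Harden); (Monitor, Harden, Decoy).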